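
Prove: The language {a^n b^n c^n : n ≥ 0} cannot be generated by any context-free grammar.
Assume for contradiction that L is context-free, and let p ≥ 1 be the pumping length given by the pumping lemma for CFLs.
Choose s = a^p b^p c^p. Then s ∈ L and |s| = 3p ≥ p.
By the CFL pumping lemma, s = uvxyz for some u, v, x, y, z with |vxy| ≤ p, |vy| ≥ 1, and uv^i xy^i z ∈ L for every i ≥ 0.

Because |vxy| ≤ p, the window vxy cannot contain both an a and a c: any substring of s containing both must include the entire block b^p plus at least one a and one c, so it has length ≥ p + 2 > p.
Hence at least one of the letters a, c does not occur in vy at all.

Take i = 0: the string uxz is obtained from s by deleting |vy| ≥ 1 symbols, so |uxz| = 3p − |vy| < 3p.
But the letter (a or c) that does not occur in vy still occurs exactly p times in uxz. Every string of L with exactly p copies of some letter is a^p b^p c^p, of length 3p. Since |uxz| < 3p, uxz ∉ L.

This contradicts the CFL pumping lemma, which requires uv^i xy^i z ∈ L for all i ≥ 0.
Hence L = {a^n b^n c^n : n ≥ 0} is not context-free. ∎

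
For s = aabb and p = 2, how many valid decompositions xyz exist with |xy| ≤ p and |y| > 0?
3

For s = 'aabb' with pumping length p = 2:

Constraints: |xy| ≤ 2, |y| > 0

Valid decompositions (|xy| ≤ p, |y| ≥ 1):
  • x='', y='a', z='abb'
  • x='a', y='a', z='bb'
  • x='', y='aa', z='bb'

Total count: 3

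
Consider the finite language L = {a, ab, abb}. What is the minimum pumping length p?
p = 4

For a finite language L, the pumping lemma holds vacuously if p > max|s| for s ∈ L.

The longest string in L = {a, ab, abb} has length 3.
If p = 4, then no string s ∈ L has |s| ≥ p, so the condition is vacuously true.

The minimum pumping length is p = 4.

Why no smaller p works: for any p ≤ 3, the longest string s ∈ L has |s| = 3 ≥ p, so it would
have to be pumpable; but pumping up (i = 2, 3, ...) produces ever longer strings, which cannot all lie in the
finite language L. So the pumping property fails for every p ≤ 3.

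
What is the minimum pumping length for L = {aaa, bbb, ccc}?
p = 4

For a finite language L, the pumping lemma holds vacuously if p > max|s| for s ∈ L.

The longest string in L = {aaa, bbb, ccc} has length 3.
If p = 4, then no string s ∈ L has |s| ≥ p, so the condition is vacuously true.

The minimum pumping length is p = 4.

Why no smaller p works: for any p ≤ 3, the longest string s ∈ L has |s| = 3 ≥ p, so it would
have to be pumpable; but pumping up (i = 2, 3, ...) produces ever longer strings, which cannot all lie in the
finite language L. So the pumping property fails for every p ≤ 3.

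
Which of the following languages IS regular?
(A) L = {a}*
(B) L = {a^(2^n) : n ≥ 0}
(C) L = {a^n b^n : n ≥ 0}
(A) {a}*

(A) L = {a}* is regular.

This can be recognized by a finite automaton (DFA/NFA).
Regular expressions like {a}* define regular languages.

The other choices are not regular:
- {a^n b^n : n ≥ 0}: After pumping, the number of a's and b's become unequal
- {a^(2^n) : n ≥ 0}: After pumping, length is no longer a power of 2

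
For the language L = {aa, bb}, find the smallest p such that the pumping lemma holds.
p = 3

For a finite language L, the pumping lemma holds vacuously if p > max|s| for s ∈ L.

The longest string in L = {aa, bb} has length 2.
If p = 3, then no string s ∈ L has |s| ≥ p, so the condition is vacuously true.

The minimum pumping length is p = 3.

Why no smaller p works: for any p ≤ 2, the longest string s ∈ L has |s| = 2 ≥ p, so it would
have to be pumpable; but pumping up (i = 2, 3, ...) produces ever longer strings, which cannot all lie in the
finite language L. So the pumping property fails for every p ≤ 2.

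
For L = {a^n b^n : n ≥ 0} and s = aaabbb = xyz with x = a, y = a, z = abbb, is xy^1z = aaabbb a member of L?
Yes

xy¹z = a · a · abbb = aaabbb.
aaabbb = a^3 b^3 has equal counts (3 = 3), so it is in L.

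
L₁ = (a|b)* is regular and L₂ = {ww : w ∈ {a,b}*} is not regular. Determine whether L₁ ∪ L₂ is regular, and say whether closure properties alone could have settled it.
Yes — L₁ ∪ L₂ is regular.

{ww} ⊆ (a|b)*, so L₁ ∪ L₂ = (a|b)*, which is regular.

Note that the bare facts "L₁ regular, L₂ non-regular" do not settle the question by themselves: the closure of regular languages under ∪, ∩, complement and difference applies only when BOTH operands are regular. With a non-regular operand the result can come out regular or non-regular depending on the specific languages, so one has to work out L₁ ∪ L₂ for this particular pair, as above.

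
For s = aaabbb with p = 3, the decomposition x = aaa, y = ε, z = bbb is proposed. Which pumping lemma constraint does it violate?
Violated: |y| > 0

The decomposition x = aaa, y = ε, z = bbb for s = aaabbb with p = 3
violates the constraint: |y| > 0

|y| = 0, but the pumping lemma requires |y| > 0 (y must be non-empty).

Pumping lemma constraints:
1. xyz = s (decomposition is valid)
2. |xy| ≤ p
3. |y| > 0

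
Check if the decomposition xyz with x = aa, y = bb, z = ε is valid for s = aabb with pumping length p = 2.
Violated: |xy| ≤ p

The decomposition x = aa, y = bb, z = ε for s = aabb with p = 2
violates the constraint: |xy| ≤ p

|xy| = |aabb| = 4 > 2 = p. The decomposition puts too many characters in xy.

Pumping lemma constraints:
1. xyz = s (decomposition is valid)
2. |xy| ≤ p
3. |y| > 0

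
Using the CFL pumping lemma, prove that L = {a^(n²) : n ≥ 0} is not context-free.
Assume for contradiction that L is context-free, and let p ≥ 1 be the pumping length given by the pumping lemma for CFLs.
Choose s = a^(p²). Then s ∈ L and |s| = p² ≥ p.
By the CFL pumping lemma, s = uvxyz for some u, v, x, y, z with |vxy| ≤ p, |vy| ≥ 1, and uv^i xy^i z ∈ L for every i ≥ 0.
All symbols are a's, so only lengths matter: let k = |vy|, with 1 ≤ k ≤ |vxy| ≤ p.

Take i = 2: |uv²xy²z| = p² + k, and p² < p² + k ≤ p² + p < (p + 1)².
So the length lies strictly between consecutive squares and is not a perfect square; uv²xy²z ∉ L.

This contradicts the CFL pumping lemma, which requires uv^i xy^i z ∈ L for all i ≥ 0.
Hence L = {a^(n²) : n ≥ 0} is not context-free. ∎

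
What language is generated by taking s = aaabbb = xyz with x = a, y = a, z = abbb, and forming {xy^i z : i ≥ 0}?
{xy^i z : i ≥ 0} = {a^(2+i) b^3 : i ≥ 0} = {aabbb, aaabbb, aaaabbb, ...}

With x = a, y = a, z = abbb: Starting with aaabbb and pumping the second 'a', we get strings with 2+i a's followed by 3 b's for i = 0, 1, 2, ...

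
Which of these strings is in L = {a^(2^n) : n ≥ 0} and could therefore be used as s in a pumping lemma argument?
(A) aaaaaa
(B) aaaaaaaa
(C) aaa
(B) aaaaaaaa

The pumping lemma is applied to a string s that lies in L, so first check membership of each option:
- (A) aaaaaa has length 6, strictly between 2^2 = 4 and 2^3 = 8, so it is not in L ✗
- (B) aaaaaaaa has length 8 = 2^3, so it is in L ✓
- (C) aaa has length 3, strictly between 2^1 = 2 and 2^2 = 4, so it is not in L ✗

Only (B) aaaaaaaa is in L, so it is the only candidate that could play the role of s.
(In a complete proof one picks s in terms of the pumping length p so that |s| ≥ p is guaranteed; a fixed string like aaaaaaaa illustrates the shape of such an s.)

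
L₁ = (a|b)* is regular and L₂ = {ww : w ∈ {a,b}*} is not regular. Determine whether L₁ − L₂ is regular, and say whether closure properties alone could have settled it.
No — L₁ − L₂ is not regular.

L₁ − L₂ is the complement of {ww} within {a,b}*. If it were regular, its complement {ww} would be regular as well (regular languages are closed under complement) — contradiction. So L₁ − L₂ is not regular.

Note that the bare facts "L₁ regular, L₂ non-regular" do not settle the question by themselves: the closure of regular languages under ∪, ∩, complement and difference applies only when BOTH operands are regular. With a non-regular operand the result can come out regular or non-regular depending on the specific languages, so one has to work out L₁ − L₂ for this particular pair, as above.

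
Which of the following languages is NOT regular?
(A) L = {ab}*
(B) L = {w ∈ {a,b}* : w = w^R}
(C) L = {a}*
(B) {w ∈ {a,b}* : w = w^R}

(B) L = {w ∈ {a,b}* : w = w^R} is NOT regular.

The pumping lemma can be used to prove this:
After pumping, the string is no longer symmetric

The other languages are regular because they can be recognized by finite automata.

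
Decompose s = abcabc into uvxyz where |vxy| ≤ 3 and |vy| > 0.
u='ab', v='c', x='a', y='b', z='c'

For s = abcabc with pumping length p = 3:

One valid decomposition:
- u = 'ab'
- v = 'c'
- x = 'a'
- y = 'b'
- z = 'c'

Verification:
- uvxyz = 'ab' + 'c' + 'a' + 'b' + 'c' = abcabc ✓
- |vxy| = |'cab'| = 3 ≤ 3 ✓
- |vy| = |'cb'| = 2 > 0 ✓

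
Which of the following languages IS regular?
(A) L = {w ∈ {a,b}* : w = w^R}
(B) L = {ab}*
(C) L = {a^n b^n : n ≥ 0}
(B) {ab}*

(B) L = {ab}* is regular.

This can be recognized by a finite automaton (DFA/NFA).
Regular expressions like {ab}* define regular languages.

The other choices are not regular:
- {w ∈ {a,b}* : w = w^R}: After pumping, the string is no longer symmetric
- {a^n b^n : n ≥ 0}: After pumping, the number of a's and b's become unequal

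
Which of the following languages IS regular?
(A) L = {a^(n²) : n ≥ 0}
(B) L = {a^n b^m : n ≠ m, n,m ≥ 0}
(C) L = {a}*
(C) {a}*

(C) L = {a}* is regular.

This can be recognized by a finite automaton (DFA/NFA).
Regular expressions like {a}* define regular languages.

The other choices are not regular:
- {a^(n²) : n ≥ 0}: After pumping, length is no longer a perfect square
- {a^n b^m : n ≠ m, n,m ≥ 0}: After pumping a's, we can make n = m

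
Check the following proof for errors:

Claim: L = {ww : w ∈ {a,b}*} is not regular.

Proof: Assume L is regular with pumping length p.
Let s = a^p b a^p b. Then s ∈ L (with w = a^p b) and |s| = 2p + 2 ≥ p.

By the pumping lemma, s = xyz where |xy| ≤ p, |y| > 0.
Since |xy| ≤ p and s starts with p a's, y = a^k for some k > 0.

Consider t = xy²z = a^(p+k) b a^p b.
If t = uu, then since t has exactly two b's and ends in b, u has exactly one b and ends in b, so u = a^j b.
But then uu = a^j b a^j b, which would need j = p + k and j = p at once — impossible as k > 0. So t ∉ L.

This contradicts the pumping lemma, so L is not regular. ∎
The proof is correct.

This proof is valid because:
1. s = a^p b a^p b is in L and is chosen in terms of p, so |s| ≥ p holds for every p
2. The decomposition analysis is correct: |xy| ≤ p forces y to lie inside the leading a's
3. The contradiction is valid: the argument shows a^(p+k) b a^p b cannot be split into two equal halves
4. The conclusion follows logically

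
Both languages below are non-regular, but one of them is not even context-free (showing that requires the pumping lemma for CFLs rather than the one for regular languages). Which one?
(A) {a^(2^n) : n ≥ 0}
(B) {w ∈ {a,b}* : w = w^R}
(A) {a^(2^n) : n ≥ 0}

(A) {a^(2^n) : n ≥ 0} requires the CFL pumping lemma.

- {w ∈ {a,b}* : w = w^R} is context-free (but not regular)
  • Can be shown non-regular with the regular pumping lemma
  • After pumping, the string is no longer symmetric

- {a^(2^n) : n ≥ 0} is NOT context-free
  • Requires the CFL pumping lemma to prove
  • Gaps between powers of 2 grow exponentially

The CFL pumping lemma is "stronger" in that it can prove non-membership
in the larger class of context-free languages.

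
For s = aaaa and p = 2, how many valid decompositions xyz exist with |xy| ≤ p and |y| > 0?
3

For s = 'aaaa' with pumping length p = 2:

Constraints: |xy| ≤ 2, |y| > 0

Valid decompositions (|xy| ≤ p, |y| ≥ 1):
  • x='', y='a', z='aaa'
  • x='a', y='a', z='aa'
  • x='', y='aa', z='aa'

Total count: 3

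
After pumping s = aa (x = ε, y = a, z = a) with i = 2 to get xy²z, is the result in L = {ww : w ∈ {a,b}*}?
No

xy²z = ε · aa · a = aaa.
aaa has odd length 3, so it cannot be written as ww and is not in L.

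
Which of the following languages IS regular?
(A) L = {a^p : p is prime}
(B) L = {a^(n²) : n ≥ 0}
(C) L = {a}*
(C) {a}*

(C) L = {a}* is regular.

This can be recognized by a finite automaton (DFA/NFA).
Regular expressions like {a}* define regular languages.

The other choices are not regular:
- {a^p : p is prime}: After pumping, the length becomes composite
- {a^(n²) : n ≥ 0}: After pumping, length is no longer a perfect square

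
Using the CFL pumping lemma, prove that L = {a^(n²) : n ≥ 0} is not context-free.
Assume for contradiction that L is context-free, and let p ≥ 1 be the pumping length given by the pumping lemma for CFLs.
Choose s = a^(p²). Then s ∈ L and |s| = p² ≥ p.
By the CFL pumping lemma, s = uvxyz for some u, v, x, y, z with |vxy| ≤ p, |vy| ≥ 1, and uv^i xy^i z ∈ L for every i ≥ 0.
All symbols are a's, so only lengths matter: let k = |vy|, with 1 ≤ k ≤ |vxy| ≤ p.

Take i = 2: |uv²xy²z| = p² + k, and p² < p² + k ≤ p² + p < (p + 1)².
So the length lies strictly between consecutive squares and is not a perfect square; uv²xy²z ∉ L.

This contradicts the CFL pumping lemma, which requires uv^i xy^i z ∈ L for all i ≥ 0.
Hence L = {a^(n²) : n ≥ 0} is not context-free. ∎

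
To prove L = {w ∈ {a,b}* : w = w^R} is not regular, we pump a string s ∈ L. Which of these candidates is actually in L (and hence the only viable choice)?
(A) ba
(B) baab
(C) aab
(B) baab

The pumping lemma is applied to a string s that lies in L, so first check membership of each option:
- (A) ba reversed is ab ≠ ba, so it is not a palindrome and is not in L ✗
- (B) baab reversed is baab, the same string, so it is a palindrome and is in L ✓
- (C) aab reversed is baa ≠ aab, so it is not a palindrome and is not in L ✗

Only (B) baab is in L, so it is the only candidate that could play the role of s.
(In a complete proof one picks s in terms of the pumping length p so that |s| ≥ p is guaranteed; a fixed string like baab illustrates the shape of such an s.)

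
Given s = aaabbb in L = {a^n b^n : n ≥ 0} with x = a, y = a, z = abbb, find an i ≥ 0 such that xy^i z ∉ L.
i = 2

xy²z = a · aa · abbb = aaaabbb; aaaabbb has 4 a's and 3 b's; 4 ≠ 3, so it is not in L.
(Other choices also work, e.g. i = 0, 3; only i = 1 is guaranteed to stay in L since xy¹z = s.)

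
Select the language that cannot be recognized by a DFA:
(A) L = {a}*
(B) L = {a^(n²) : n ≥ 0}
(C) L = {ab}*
(B) {a^(n²) : n ≥ 0}

(B) L = {a^(n²) : n ≥ 0} is NOT regular.

The pumping lemma can be used to prove this:
After pumping, length is no longer a perfect square

The other languages are regular because they can be recognized by finite automata.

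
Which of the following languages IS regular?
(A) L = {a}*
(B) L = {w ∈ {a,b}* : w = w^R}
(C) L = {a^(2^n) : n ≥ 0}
(A) {a}*

(A) L = {a}* is regular.

This can be recognized by a finite automaton (DFA/NFA).
Regular expressions like {a}* define regular languages.

The other choices are not regular:
- {w ∈ {a,b}* : w = w^R}: After pumping, the string is no longer symmetric
- {a^(2^n) : n ≥ 0}: After pumping, length is no longer a power of 2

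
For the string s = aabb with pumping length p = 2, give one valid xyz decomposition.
x = '', y = 'aa', z = 'bb'

For s = aabb and p = 2, one valid decomposition is:
- x = '' (length 0)
- y = 'aa' (length 2)
- z = 'bb' (length 2)

Verification:
- xyz = '' + 'aa' + 'bb' = aabb ✓
- |xy| = 2 ≤ 2 ✓
- |y| = 2 > 0 ✓

All pumping lemma constraints are satisfied.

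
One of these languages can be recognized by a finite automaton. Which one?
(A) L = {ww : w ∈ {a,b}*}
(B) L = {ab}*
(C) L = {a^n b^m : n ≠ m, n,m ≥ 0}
(B) {ab}*

(B) L = {ab}* is regular.

This can be recognized by a finite automaton (DFA/NFA).
Regular expressions like {ab}* define regular languages.

The other choices are not regular:
- {ww : w ∈ {a,b}*}: After pumping, the two halves no longer match
- {a^n b^m : n ≠ m, n,m ≥ 0}: After pumping a's, we can make n = m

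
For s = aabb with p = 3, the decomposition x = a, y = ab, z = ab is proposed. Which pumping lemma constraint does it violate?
Violated: xyz = s

The decomposition x = a, y = ab, z = ab for s = aabb with p = 3
violates the constraint: xyz = s

xyz = 'a' + 'ab' + 'ab' = 'aabab' ≠ 'aabb' = s. The decomposition doesn't reconstruct s.

Pumping lemma constraints:
1. xyz = s (decomposition is valid)
2. |xy| ≤ p
3. |y| > 0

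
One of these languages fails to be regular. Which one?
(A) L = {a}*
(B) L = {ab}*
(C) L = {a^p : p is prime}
(C) {a^p : p is prime}

(C) L = {a^p : p is prime} is NOT regular.

The pumping lemma can be used to prove this:
After pumping, the length becomes composite

The other languages are regular because they can be recognized by finite automata.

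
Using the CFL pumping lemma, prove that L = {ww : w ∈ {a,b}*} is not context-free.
Assume for contradiction that L is context-free, and let p ≥ 1 be the pumping length given by the pumping lemma for CFLs.
Choose s = a^p b^p a^p b^p. Then s ∈ L (take w = a^p b^p) and |s| = 4p ≥ p.
By the CFL pumping lemma, s = uvxyz for some u, v, x, y, z with |vxy| ≤ p, |vy| ≥ 1, and uv^i xy^i z ∈ L for every i ≥ 0.

Write s as four blocks A₁ B₁ A₂ B₂ with A₁ = A₂ = a^p and B₁ = B₂ = b^p. Since |vxy| ≤ p, the window vxy lies inside at most two adjacent blocks. Take i = 0 and let t = uxz, so |t| = 4p − |vy| with 1 ≤ |vy| ≤ p. If |t| is odd, t ∉ L immediately, so assume |vy| is even (hence |vy| ≥ 2) and |t|/2 = 2p − |vy|/2, which satisfies p ≤ |t|/2 ≤ 2p − 1.

Case 1 (vxy inside A₁B₁): t = a^(p−j) b^(p−l) a^p b^p with j + l = |vy|. The second half of t has length < 2p, so it is a suffix of the trailing a^p b^p and ends in b; the first half is a^(p−j) b^(p−l) a^((j+l)/2), which ends in a because (j+l)/2 ≥ 1. The halves differ, so t ∉ L.

Case 2 (vxy inside B₁A₂, straddling the middle): t = a^p b^(p−j) a^(p−l) b^p with j + l = |vy|. If t = ww, then w is a prefix of t of length ≥ p, so w begins with a^p; and w is a suffix of t of length ≥ p, so w ends with b^p. That forces |w| ≥ 2p, contradicting |w| = |t|/2 ≤ 2p − 1. So t ∉ L.

Case 3 (vxy inside A₂B₂): t = a^p b^p a^(p−j) b^(p−l) with j + l = |vy|. The first half of t is a prefix of a^p b^p, so it begins with a; the second half is b^((j+l)/2) a^(p−j) b^(p−l), which begins with b. The halves differ, so t ∉ L.

In every case uv⁰xy⁰z = uxz ∉ L.

This contradicts the CFL pumping lemma, which requires uv^i xy^i z ∈ L for all i ≥ 0.
Hence L = {ww : w ∈ {a,b}*} is not context-free. ∎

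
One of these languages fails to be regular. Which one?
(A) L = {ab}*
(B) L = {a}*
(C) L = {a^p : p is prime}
(C) {a^p : p is prime}

(C) L = {a^p : p is prime} is NOT regular.

The pumping lemma can be used to prove this:
After pumping, the length becomes composite

The other languages are regular because they can be recognized by finite automata.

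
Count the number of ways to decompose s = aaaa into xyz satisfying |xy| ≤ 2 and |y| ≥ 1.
3

For s = 'aaaa' with pumping length p = 2:

Constraints: |xy| ≤ 2, |y| > 0

Valid decompositions (|xy| ≤ p, |y| ≥ 1):
  • x='', y='a', z='aaa'
  • x='a', y='a', z='aa'
  • x='', y='aa', z='aa'

Total count: 3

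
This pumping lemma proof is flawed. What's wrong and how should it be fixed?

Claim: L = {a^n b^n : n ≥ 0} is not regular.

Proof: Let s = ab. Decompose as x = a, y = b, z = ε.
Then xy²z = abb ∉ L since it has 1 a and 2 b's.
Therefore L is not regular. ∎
Error: The string s = ab might be shorter than the pumping length p.

Correction: Choose s = a^p b^p to ensure |s| ≥ p. Also, the decomposition is wrong: with |xy| ≤ p, y cannot include b's when s starts with p a's.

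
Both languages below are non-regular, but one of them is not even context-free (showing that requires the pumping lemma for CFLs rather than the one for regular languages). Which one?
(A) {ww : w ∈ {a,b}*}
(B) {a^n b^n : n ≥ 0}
(A) {ww : w ∈ {a,b}*}

(A) {ww : w ∈ {a,b}*} requires the CFL pumping lemma.

- {a^n b^n : n ≥ 0} is context-free (but not regular)
  • Can be shown non-regular with the regular pumping lemma
  • After pumping, the number of a's and b's become unequal

- {ww : w ∈ {a,b}*} is NOT context-free
  • Requires the CFL pumping lemma to prove
  • Cannot verify equality of two arbitrary substrings

The CFL pumping lemma is "stronger" in that it can prove non-membership
in the larger class of context-free languages.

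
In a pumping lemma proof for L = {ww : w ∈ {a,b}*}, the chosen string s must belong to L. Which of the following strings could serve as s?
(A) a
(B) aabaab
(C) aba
(B) aabaab

The pumping lemma is applied to a string s that lies in L, so first check membership of each option:
- (A) a has odd length 1, so it cannot be written as ww and is not in L ✗
- (B) aabaab splits into halves aab · aab, which are equal, so it is in L (w = aab) ✓
- (C) aba has odd length 3, so it cannot be written as ww and is not in L ✗

Only (B) aabaab is in L, so it is the only candidate that could play the role of s.
(In a complete proof one picks s in terms of the pumping length p so that |s| ≥ p is guaranteed; a fixed string like aabaab illustrates the shape of such an s.)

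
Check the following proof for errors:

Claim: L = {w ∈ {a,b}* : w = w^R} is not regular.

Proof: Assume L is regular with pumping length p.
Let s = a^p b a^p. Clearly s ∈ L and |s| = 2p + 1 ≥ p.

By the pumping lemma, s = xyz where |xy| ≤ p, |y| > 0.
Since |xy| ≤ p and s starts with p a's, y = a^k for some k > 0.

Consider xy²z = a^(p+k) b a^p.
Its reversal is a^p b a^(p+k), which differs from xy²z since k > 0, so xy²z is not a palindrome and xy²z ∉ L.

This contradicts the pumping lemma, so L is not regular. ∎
The proof is correct.

This proof is valid because:
1. s = a^p b a^p is in L and is chosen in terms of p, so |s| ≥ p holds for every p
2. The decomposition analysis is correct: |xy| ≤ p forces y to lie inside the leading a's
3. The contradiction is valid: a^(p+k) b a^p has more a's before the b than after it, so it is not a palindrome
4. The conclusion follows logically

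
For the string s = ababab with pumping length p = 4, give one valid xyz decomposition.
x = 'a', y = 'ba', z = 'bab'

For s = ababab and p = 4, one valid decomposition is:
- x = 'a' (length 1)
- y = 'ba' (length 2)
- z = 'bab' (length 3)

Verification:
- xyz = 'a' + 'ba' + 'bab' = ababab ✓
- |xy| = 3 ≤ 4 ✓
- |y| = 2 > 0 ✓

All pumping lemma constraints are satisfied.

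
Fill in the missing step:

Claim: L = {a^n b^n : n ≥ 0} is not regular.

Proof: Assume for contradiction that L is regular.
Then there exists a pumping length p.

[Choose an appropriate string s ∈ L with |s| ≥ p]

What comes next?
s = a^p b^p

This string is in L (has equal a's and b's) and has length 2p ≥ p.
Any decomposition xyz with |xy| ≤ p means y consists only of a's,
so pumping will unbalance the counts.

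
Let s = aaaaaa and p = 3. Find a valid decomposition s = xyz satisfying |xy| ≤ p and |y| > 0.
x = 'a', y = 'a', z = 'aaaa'

For s = aaaaaa and p = 3, one valid decomposition is:
- x = 'a' (length 1)
- y = 'a' (length 1)
- z = 'aaaa' (length 4)

Verification:
- xyz = 'a' + 'a' + 'aaaa' = aaaaaa ✓
- |xy| = 2 ≤ 3 ✓
- |y| = 1 > 0 ✓

All pumping lemma constraints are satisfied.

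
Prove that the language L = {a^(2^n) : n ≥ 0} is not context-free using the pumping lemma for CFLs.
Assume for contradiction that L is context-free, and let p ≥ 1 be the pumping length given by the pumping lemma for CFLs.
Choose s = a^(2^p). Then s ∈ L and |s| = 2^p ≥ p.
By the CFL pumping lemma, s = uvxyz for some u, v, x, y, z with |vxy| ≤ p, |vy| ≥ 1, and uv^i xy^i z ∈ L for every i ≥ 0.
All symbols are a's, so only lengths matter: let k = |vy|, with 1 ≤ k ≤ |vxy| ≤ p < 2^p.

Take i = 2: |uv²xy²z| = 2^p + k, and 2^p < 2^p + k < 2^p + 2^p = 2^(p+1).
So the length lies strictly between consecutive powers of two and is not a power of 2; uv²xy²z ∉ L.

This contradicts the CFL pumping lemma, which requires uv^i xy^i z ∈ L for all i ≥ 0.
Hence L = {a^(2^n) : n ≥ 0} is not context-free. ∎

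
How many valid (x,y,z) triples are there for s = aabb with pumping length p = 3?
6

For s = 'aabb' with pumping length p = 3:

Constraints: |xy| ≤ 3, |y| > 0

Valid decompositions (|xy| ≤ p, |y| ≥ 1):
  • x='', y='a', z='abb'
  • x='a', y='a', z='bb'
  • x='', y='aa', z='bb'
  • x='aa', y='b', z='b'
  • x='a', y='ab', z='b'
  • x='', y='aab', z='b'

Total count: 6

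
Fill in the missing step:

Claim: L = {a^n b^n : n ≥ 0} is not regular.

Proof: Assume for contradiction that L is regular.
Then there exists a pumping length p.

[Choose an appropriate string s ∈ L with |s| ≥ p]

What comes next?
s = a^p b^p

This string is in L (has equal a's and b's) and has length 2p ≥ p.
Any decomposition xyz with |xy| ≤ p means y consists only of a's,
so pumping will unbalance the counts.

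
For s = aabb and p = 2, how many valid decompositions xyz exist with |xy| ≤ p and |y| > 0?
3

For s = 'aabb' with pumping length p = 2:

Constraints: |xy| ≤ 2, |y| > 0

Valid decompositions (|xy| ≤ p, |y| ≥ 1):
  • x='', y='a', z='abb'
  • x='a', y='a', z='bb'
  • x='', y='aa', z='bb'

Total count: 3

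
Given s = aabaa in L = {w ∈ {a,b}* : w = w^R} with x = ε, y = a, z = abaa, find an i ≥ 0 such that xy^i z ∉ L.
i = 2

xy²z = ε · aa · abaa = aaabaa; aaabaa reversed is aabaaa ≠ aaabaa, so it is not a palindrome and is not in L.
(Other choices also work, e.g. i = 0, 3; only i = 1 is guaranteed to stay in L since xy¹z = s.)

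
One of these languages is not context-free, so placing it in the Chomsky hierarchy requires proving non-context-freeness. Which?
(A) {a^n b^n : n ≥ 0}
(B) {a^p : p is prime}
(B) {a^p : p is prime}

(B) {a^p : p is prime} requires the CFL pumping lemma.

- {a^n b^n : n ≥ 0} is context-free (but not regular)
  • Can be shown non-regular with the regular pumping lemma
  • After pumping, the number of a's and b's become unequal

- {a^p : p is prime} is NOT context-free
  • Requires the CFL pumping lemma to prove
  • The CFL pumping lemma also fails because prime gaps are unbounded

The CFL pumping lemma is "stronger" in that it can prove non-membership
in the larger class of context-free languages.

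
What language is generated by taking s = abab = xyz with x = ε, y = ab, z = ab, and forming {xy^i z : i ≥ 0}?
{xy^i z : i ≥ 0} = {(ab)^(i+1) : i ≥ 0} = {ab, abab, ababab, ...}

With x = ε, y = ab, z = ab: Pumping 'ab' gives strings of alternating a's and b's.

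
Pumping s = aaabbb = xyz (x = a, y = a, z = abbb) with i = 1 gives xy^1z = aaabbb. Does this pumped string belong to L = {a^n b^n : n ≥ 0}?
Yes

xy¹z = a · a · abbb = aaabbb.
aaabbb = a^3 b^3 has equal counts (3 = 3), so it is in L.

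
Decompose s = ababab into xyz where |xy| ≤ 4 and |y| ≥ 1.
x = '', y = 'abab', z = 'ab'

For s = ababab and p = 4, one valid decomposition is:
- x = '' (length 0)
- y = 'abab' (length 4)
- z = 'ab' (length 2)

Verification:
- xyz = '' + 'abab' + 'ab' = ababab ✓
- |xy| = 4 ≤ 4 ✓
- |y| = 4 > 0 ✓

All pumping lemma constraints are satisfied.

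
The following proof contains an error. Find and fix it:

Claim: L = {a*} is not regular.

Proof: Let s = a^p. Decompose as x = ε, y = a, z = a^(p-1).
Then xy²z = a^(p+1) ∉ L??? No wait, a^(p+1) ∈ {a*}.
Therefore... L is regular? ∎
Error: The proof attempts to show a*  is not regular, but a* IS regular!

Correction: a* is a regular language (recognized by a simple DFA with one accepting state and self-loop on 'a'). The pumping lemma can only prove non-regularity, not regularity. For regular languages, pumping always works.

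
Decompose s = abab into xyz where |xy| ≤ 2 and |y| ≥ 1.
x = '', y = 'ab', z = 'ab'

For s = abab and p = 2, one valid decomposition is:
- x = '' (length 0)
- y = 'ab' (length 2)
- z = 'ab' (length 2)

Verification:
- xyz = '' + 'ab' + 'ab' = abab ✓
- |xy| = 2 ≤ 2 ✓
- |y| = 2 > 0 ✓

All pumping lemma constraints are satisfied.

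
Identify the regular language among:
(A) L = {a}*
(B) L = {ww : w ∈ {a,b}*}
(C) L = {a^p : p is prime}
(A) {a}*

(A) L = {a}* is regular.

This can be recognized by a finite automaton (DFA/NFA).
Regular expressions like {a}* define regular languages.

The other choices are not regular:
- {a^p : p is prime}: After pumping, the length becomes composite
- {ww : w ∈ {a,b}*}: After pumping, the two halves no longer match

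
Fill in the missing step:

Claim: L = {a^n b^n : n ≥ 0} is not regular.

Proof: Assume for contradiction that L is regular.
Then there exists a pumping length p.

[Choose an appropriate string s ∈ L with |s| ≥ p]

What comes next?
s = a^p b^p

This string is in L (has equal a's and b's) and has length 2p ≥ p.
Any decomposition xyz with |xy| ≤ p means y consists only of a's,
so pumping will unbalance the counts.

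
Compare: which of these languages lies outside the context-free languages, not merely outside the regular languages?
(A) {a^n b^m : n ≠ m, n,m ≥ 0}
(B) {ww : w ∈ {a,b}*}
(B) {ww : w ∈ {a,b}*}

(B) {ww : w ∈ {a,b}*} requires the CFL pumping lemma.

- {a^n b^m : n ≠ m, n,m ≥ 0} is context-free (but not regular)
  • Can be shown non-regular with the regular pumping lemma
  • After pumping a's, we can make n = m

- {ww : w ∈ {a,b}*} is NOT context-free
  • Requires the CFL pumping lemma to prove
  • Even a PDA cannot compare two arbitrary halves symbol by symbol; CFL pumping on a^p b^p a^p b^p fails

The CFL pumping lemma is "stronger" in that it can prove non-membership
in the larger class of context-free languages.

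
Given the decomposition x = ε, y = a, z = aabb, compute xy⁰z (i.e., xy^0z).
aabb

Given x = '', y = 'a', z = 'aabb' and i = 0:

xy^0z = x + y·y·...·y (0 times) + z
       = '' + 'a'^0 + 'aabb'
       = '' + '' + 'aabb'
       = 'aabb'

The pumped string is 'aabb' with length 4.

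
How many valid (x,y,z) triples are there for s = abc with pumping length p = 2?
3

For s = 'abc' with pumping length p = 2:

Constraints: |xy| ≤ 2, |y| > 0

Valid decompositions (|xy| ≤ p, |y| ≥ 1):
  • x='', y='a', z='bc'
  • x='a', y='b', z='c'
  • x='', y='ab', z='c'

Total count: 3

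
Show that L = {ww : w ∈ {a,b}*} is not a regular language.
Assume for contradiction that L is regular, and let p ≥ 1 be the pumping length given by the pumping lemma.
Choose s = a^p b a^p b. Then s ∈ L (take w = a^p b) and |s| = 2p + 2 ≥ p.
By the pumping lemma, s = xyz for some x, y, z with |xy| ≤ p, |y| ≥ 1, and xy^i z ∈ L for every i ≥ 0.
Since |xy| ≤ p and the first p symbols of s are all a's, y = a^k for some k with 1 ≤ k ≤ p.

Take i = 2: t = xy²z = a^(p + k) b a^p b.
Suppose t = uu for some string u. The string t contains exactly two b's and ends in b, so u contains exactly one b and ends in b; hence u = a^j b for some j, and uu = a^j b a^j b. Comparing with t = a^(p + k) b a^p b forces j = p + k (first block) and j = p (second block), which is impossible since k ≥ 1. So t ∉ L.

This contradicts the pumping lemma, which requires xy^i z ∈ L for all i ≥ 0.
Hence L = {ww : w ∈ {a,b}*} is not regular. ∎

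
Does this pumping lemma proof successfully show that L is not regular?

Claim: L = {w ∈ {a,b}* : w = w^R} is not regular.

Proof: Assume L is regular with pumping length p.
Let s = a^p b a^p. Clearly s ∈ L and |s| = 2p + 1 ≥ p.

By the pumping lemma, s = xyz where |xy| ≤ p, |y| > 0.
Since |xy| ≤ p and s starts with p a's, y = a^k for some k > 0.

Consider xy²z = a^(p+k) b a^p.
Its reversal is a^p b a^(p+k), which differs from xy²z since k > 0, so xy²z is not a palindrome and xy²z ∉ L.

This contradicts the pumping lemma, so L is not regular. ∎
The proof is correct.

This proof is valid because:
1. s = a^p b a^p is in L and is chosen in terms of p, so |s| ≥ p holds for every p
2. The decomposition analysis is correct: |xy| ≤ p forces y to lie inside the leading a's
3. The contradiction is valid: a^(p+k) b a^p has more a's before the b than after it, so it is not a palindrome
4. The conclusion follows logically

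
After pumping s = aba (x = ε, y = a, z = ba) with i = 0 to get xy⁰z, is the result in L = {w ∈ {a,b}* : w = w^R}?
No

xy⁰z = ε · ε · ba = ba.
ba reversed is ab ≠ ba, so it is not a palindrome and is not in L.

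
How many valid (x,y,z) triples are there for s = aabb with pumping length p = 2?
3

For s = 'aabb' with pumping length p = 2:

Constraints: |xy| ≤ 2, |y| > 0

Valid decompositions (|xy| ≤ p, |y| ≥ 1):
  • x='', y='a', z='abb'
  • x='a', y='a', z='bb'
  • x='', y='aa', z='bb'

Total count: 3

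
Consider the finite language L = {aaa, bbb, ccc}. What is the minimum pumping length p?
p = 4

For a finite language L, the pumping lemma holds vacuously if p > max|s| for s ∈ L.

The longest string in L = {aaa, bbb, ccc} has length 3.
If p = 4, then no string s ∈ L has |s| ≥ p, so the condition is vacuously true.

The minimum pumping length is p = 4.

Why no smaller p works: for any p ≤ 3, the longest string s ∈ L has |s| = 3 ≥ p, so it would
have to be pumpable; but pumping up (i = 2, 3, ...) produces ever longer strings, which cannot all lie in the
finite language L. So the pumping property fails for every p ≤ 3.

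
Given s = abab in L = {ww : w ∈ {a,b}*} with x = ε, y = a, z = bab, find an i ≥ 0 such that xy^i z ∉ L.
i = 0

xy⁰z = ε · ε · bab = bab; bab has odd length 3, so it cannot be written as ww and is not in L.
(Other choices also work, e.g. i = 2, 3; only i = 1 is guaranteed to stay in L since xy¹z = s.)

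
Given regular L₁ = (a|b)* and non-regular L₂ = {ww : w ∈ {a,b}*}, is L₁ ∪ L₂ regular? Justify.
Yes — L₁ ∪ L₂ is regular.

{ww} ⊆ (a|b)*, so L₁ ∪ L₂ = (a|b)*, which is regular.

Note that the bare facts "L₁ regular, L₂ non-regular" do not settle the question by themselves: the closure of regular languages under ∪, ∩, complement and difference applies only when BOTH operands are regular. With a non-regular operand the result can come out regular or non-regular depending on the specific languages, so one has to work out L₁ ∪ L₂ for this particular pair, as above.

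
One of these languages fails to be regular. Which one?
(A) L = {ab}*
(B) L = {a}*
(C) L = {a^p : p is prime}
(C) {a^p : p is prime}

(C) L = {a^p : p is prime} is NOT regular.

The pumping lemma can be used to prove this:
After pumping, the length becomes composite

The other languages are regular because they can be recognized by finite automata.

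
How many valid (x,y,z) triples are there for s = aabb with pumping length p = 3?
6

For s = 'aabb' with pumping length p = 3:

Constraints: |xy| ≤ 3, |y| > 0

Valid decompositions (|xy| ≤ p, |y| ≥ 1):
  • x='', y='a', z='abb'
  • x='a', y='a', z='bb'
  • x='', y='aa', z='bb'
  • x='aa', y='b', z='b'
  • x='a', y='ab', z='b'
  • x='', y='aab', z='b'

Total count: 6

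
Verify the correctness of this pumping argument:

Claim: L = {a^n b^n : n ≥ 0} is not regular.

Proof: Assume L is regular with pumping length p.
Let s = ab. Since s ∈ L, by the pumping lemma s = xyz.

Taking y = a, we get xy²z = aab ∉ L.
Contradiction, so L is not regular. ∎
The proof is INCORRECT.

Error: The string s = ab may be shorter than p.
The pumping lemma only applies to strings with |s| ≥ p, and p is not under our control.
We must choose s in terms of p, e.g. s = a^p b^p, to ensure |s| ≥ p.
(The proof also fixes one particular y; a valid argument must handle every decomposition with |xy| ≤ p and |y| ≥ 1 — for s = a^p b^p this forces y = a^k, and then xy²z = a^(p+k) b^p ∉ L.)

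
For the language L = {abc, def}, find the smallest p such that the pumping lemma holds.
p = 4

For a finite language L, the pumping lemma holds vacuously if p > max|s| for s ∈ L.

The longest string in L = {abc, def} has length 3.
If p = 4, then no string s ∈ L has |s| ≥ p, so the condition is vacuously true.

The minimum pumping length is p = 4.

Why no smaller p works: for any p ≤ 3, the longest string s ∈ L has |s| = 3 ≥ p, so it would
have to be pumpable; but pumping up (i = 2, 3, ...) produces ever longer strings, which cannot all lie in the
finite language L. So the pumping property fails for every p ≤ 3.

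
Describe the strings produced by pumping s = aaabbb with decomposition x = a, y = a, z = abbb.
{xy^i z : i ≥ 0} = {a^(2+i) b^3 : i ≥ 0} = {aabbb, aaabbb, aaaabbb, ...}

With x = a, y = a, z = abbb: Starting with aaabbb and pumping the second 'a', we get strings with 2+i a's followed by 3 b's for i = 0, 1, 2, ...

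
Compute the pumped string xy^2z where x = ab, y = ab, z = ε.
ababab

Given x = 'ab', y = 'ab', z = '' and i = 2:

xy^2z = x + y·y·...·y (2 times) + z
       = 'ab' + 'ab'^2 + ''
       = 'ab' + 'abab' + ''
       = 'ababab'

The pumped string is 'ababab' with length 6.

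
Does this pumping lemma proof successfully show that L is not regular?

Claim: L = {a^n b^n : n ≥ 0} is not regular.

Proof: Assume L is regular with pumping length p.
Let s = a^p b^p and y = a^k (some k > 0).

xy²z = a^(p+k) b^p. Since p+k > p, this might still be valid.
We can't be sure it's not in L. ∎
The proof is INCORRECT.

Error: The conclusion is wrong.
xy²z = a^(p+k) b^p is definitely NOT in L because the number of a's (p+k) ≠ number of b's (p).
The proof incorrectly doubts what is actually a valid contradiction.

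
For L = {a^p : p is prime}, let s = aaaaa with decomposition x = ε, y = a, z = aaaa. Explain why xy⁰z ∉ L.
xy⁰z = aaaa ∉ L

Pumping with i = 0 replaces y = a by y⁰ = ε:
- Original: s = xyz = aaaaa; aaaaa has length 5, which is prime, so it is in L
- Pumped: xy⁰z = ε · ε · aaaa = aaaa
- aaaa has length 4 = 2 × 2, which is not prime, so it is not in L

The pumping lemma would require xy⁰z ∈ L, so this decomposition yields a contradiction.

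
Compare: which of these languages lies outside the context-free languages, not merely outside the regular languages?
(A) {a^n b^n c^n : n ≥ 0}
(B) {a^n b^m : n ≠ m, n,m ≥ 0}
(A) {a^n b^n c^n : n ≥ 0}

(A) {a^n b^n c^n : n ≥ 0} requires the CFL pumping lemma.

- {a^n b^m : n ≠ m, n,m ≥ 0} is context-free (but not regular)
  • Can be shown non-regular with the regular pumping lemma
  • After pumping a's, we can make n = m

- {a^n b^n c^n : n ≥ 0} is NOT context-free
  • Requires the CFL pumping lemma to prove
  • Cannot maintain three equal counts simultaneously

The CFL pumping lemma is "stronger" in that it can prove non-membership
in the larger class of context-free languages.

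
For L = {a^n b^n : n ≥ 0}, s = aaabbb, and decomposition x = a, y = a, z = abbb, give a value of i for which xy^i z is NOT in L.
i = 0

xy⁰z = a · ε · abbb = aabbb; aabbb has 2 a's and 3 b's; 2 ≠ 3, so it is not in L.
(Other choices also work, e.g. i = 2, 3; only i = 1 is guaranteed to stay in L since xy¹z = s.)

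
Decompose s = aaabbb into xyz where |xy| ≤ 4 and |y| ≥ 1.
x = 'a', y = 'a', z = 'abbb'

For s = aaabbb and p = 4, one valid decomposition is:
- x = 'a' (length 1)
- y = 'a' (length 1)
- z = 'abbb' (length 4)

Verification:
- xyz = 'a' + 'a' + 'abbb' = aaabbb ✓
- |xy| = 2 ≤ 4 ✓
- |y| = 1 > 0 ✓

All pumping lemma constraints are satisfied.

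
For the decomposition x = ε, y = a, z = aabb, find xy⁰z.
aabb

Given x = '', y = 'a', z = 'aabb' and i = 0:

xy^0z = x + y·y·...·y (0 times) + z
       = '' + 'a'^0 + 'aabb'
       = '' + '' + 'aabb'
       = 'aabb'

The pumped string is 'aabb' with length 4.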